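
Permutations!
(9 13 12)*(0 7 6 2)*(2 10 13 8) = (0 7 6 10 13 12 9 8 2) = [7, 1, 0, 3, 4, 5, 10, 6, 2, 8, 13, 11, 9, 12]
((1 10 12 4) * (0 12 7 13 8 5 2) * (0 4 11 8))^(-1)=(0 13 7 10 1 4 2 5 8 11 12)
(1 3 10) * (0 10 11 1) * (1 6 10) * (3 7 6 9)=[1, 7, 2, 11, 4, 5, 10, 6, 8, 3, 0, 9]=(0 1 7 6 10)(3 11 9)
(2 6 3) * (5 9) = (2 6 3)(5 9) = [0, 1, 6, 2, 4, 9, 3, 7, 8, 5]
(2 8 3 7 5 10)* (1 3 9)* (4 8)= [0, 3, 4, 7, 8, 10, 6, 5, 9, 1, 2]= (1 3 7 5 10 2 4 8 9)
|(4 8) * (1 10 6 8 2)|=|(1 10 6 8 4 2)|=6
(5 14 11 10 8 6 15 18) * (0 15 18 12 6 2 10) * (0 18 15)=[0, 1, 10, 3, 4, 14, 15, 7, 2, 9, 8, 18, 6, 13, 11, 12, 16, 17, 5]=(2 10 8)(5 14 11 18)(6 15 12)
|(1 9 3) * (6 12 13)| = 3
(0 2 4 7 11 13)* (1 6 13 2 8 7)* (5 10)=[8, 6, 4, 3, 1, 10, 13, 11, 7, 9, 5, 2, 12, 0]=(0 8 7 11 2 4 1 6 13)(5 10)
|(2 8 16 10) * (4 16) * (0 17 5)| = 15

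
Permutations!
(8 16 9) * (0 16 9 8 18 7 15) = (0 16 8 9 18 7 15) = [16, 1, 2, 3, 4, 5, 6, 15, 9, 18, 10, 11, 12, 13, 14, 0, 8, 17, 7]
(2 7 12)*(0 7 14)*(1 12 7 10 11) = (0 10 11 1 12 2 14) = [10, 12, 14, 3, 4, 5, 6, 7, 8, 9, 11, 1, 2, 13, 0]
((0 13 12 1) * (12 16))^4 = ((0 13 16 12 1))^4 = (0 1 12 16 13)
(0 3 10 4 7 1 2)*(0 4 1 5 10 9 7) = [3, 2, 4, 9, 0, 10, 6, 5, 8, 7, 1] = (0 3 9 7 5 10 1 2 4)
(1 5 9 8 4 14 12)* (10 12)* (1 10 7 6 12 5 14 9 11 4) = (1 14 7 6 12 10 5 11 4 9 8) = [0, 14, 2, 3, 9, 11, 12, 6, 1, 8, 5, 4, 10, 13, 7]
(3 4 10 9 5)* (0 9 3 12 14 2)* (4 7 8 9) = (0 4 10 3 7 8 9 5 12 14 2) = [4, 1, 0, 7, 10, 12, 6, 8, 9, 5, 3, 11, 14, 13, 2]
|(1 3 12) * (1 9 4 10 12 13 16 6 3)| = 4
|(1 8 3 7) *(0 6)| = |(0 6)(1 8 3 7)| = 4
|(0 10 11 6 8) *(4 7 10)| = |(0 4 7 10 11 6 8)| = 7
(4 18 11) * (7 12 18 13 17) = (4 13 17 7 12 18 11) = [0, 1, 2, 3, 13, 5, 6, 12, 8, 9, 10, 4, 18, 17, 14, 15, 16, 7, 11]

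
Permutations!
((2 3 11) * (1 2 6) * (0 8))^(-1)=((0 8)(1 2 3 11 6))^(-1)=(0 8)(1 6 11 3 2)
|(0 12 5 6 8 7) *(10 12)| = |(0 10 12 5 6 8 7)| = 7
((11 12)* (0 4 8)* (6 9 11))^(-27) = ((0 4 8)(6 9 11 12))^(-27) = (6 9 11 12)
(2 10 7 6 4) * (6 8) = (2 10 7 8 6 4) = [0, 1, 10, 3, 2, 5, 4, 8, 6, 9, 7]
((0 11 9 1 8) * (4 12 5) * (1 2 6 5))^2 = ((0 11 9 2 6 5 4 12 1 8))^2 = (0 9 6 4 1)(2 5 12 8 11)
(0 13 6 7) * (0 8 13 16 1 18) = (0 16 1 18)(6 7 8 13) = [16, 18, 2, 3, 4, 5, 7, 8, 13, 9, 10, 11, 12, 6, 14, 15, 1, 17, 0]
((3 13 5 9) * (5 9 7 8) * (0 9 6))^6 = ((0 9 3 13 6)(5 7 8))^6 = (0 9 3 13 6)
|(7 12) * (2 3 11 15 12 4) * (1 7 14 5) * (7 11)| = |(1 11 15 12 14 5)(2 3 7 4)| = 12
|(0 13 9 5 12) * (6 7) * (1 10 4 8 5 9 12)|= |(0 13 12)(1 10 4 8 5)(6 7)|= 30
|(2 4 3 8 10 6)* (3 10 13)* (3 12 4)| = |(2 3 8 13 12 4 10 6)| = 8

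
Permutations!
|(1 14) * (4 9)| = |(1 14)(4 9)| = 2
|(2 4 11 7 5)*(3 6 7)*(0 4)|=|(0 4 11 3 6 7 5 2)|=8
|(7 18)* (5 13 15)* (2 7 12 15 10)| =|(2 7 18 12 15 5 13 10)| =8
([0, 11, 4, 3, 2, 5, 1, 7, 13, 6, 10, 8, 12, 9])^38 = (1 8 9)(6 11 13)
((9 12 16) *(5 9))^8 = (16)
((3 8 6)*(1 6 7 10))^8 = (1 3 7)(6 8 10) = ((1 6 3 8 7 10))^8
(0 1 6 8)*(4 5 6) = [1, 4, 2, 3, 5, 6, 8, 7, 0] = (0 1 4 5 6 8)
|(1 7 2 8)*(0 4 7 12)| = |(0 4 7 2 8 1 12)| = 7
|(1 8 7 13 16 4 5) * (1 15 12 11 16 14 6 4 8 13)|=|(1 13 14 6 4 5 15 12 11 16 8 7)|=12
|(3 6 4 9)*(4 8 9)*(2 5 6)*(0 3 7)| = |(0 3 2 5 6 8 9 7)| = 8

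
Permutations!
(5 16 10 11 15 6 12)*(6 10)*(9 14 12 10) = (5 16 6 10 11 15 9 14 12) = [0, 1, 2, 3, 4, 16, 10, 7, 8, 14, 11, 15, 5, 13, 12, 9, 6]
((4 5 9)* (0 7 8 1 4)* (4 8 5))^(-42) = (0 5)(7 9)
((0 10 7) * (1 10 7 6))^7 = ((0 7)(1 10 6))^7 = (0 7)(1 10 6)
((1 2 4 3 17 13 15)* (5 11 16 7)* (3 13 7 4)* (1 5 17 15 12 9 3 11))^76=((1 2 11 16 4 13 12 9 3 15 5)(7 17))^76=(17)(1 5 15 3 9 12 13 4 16 11 2)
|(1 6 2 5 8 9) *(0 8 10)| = |(0 8 9 1 6 2 5 10)| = 8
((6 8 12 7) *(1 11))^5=((1 11)(6 8 12 7))^5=(1 11)(6 8 12 7)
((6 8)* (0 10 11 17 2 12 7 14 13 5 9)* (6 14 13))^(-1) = ((0 10 11 17 2 12 7 13 5 9)(6 8 14))^(-1) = (0 9 5 13 7 12 2 17 11 10)(6 14 8)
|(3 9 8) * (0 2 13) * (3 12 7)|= 15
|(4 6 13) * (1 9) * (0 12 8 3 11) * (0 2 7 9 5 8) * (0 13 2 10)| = 14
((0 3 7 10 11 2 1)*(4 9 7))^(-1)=(0 1 2 11 10 7 9 4 3)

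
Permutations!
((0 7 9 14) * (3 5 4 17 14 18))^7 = ((0 7 9 18 3 5 4 17 14))^7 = (0 17 5 18 7 14 4 3 9)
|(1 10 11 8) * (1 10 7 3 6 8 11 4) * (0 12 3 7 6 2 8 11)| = |(0 12 3 2 8 10 4 1 6 11)| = 10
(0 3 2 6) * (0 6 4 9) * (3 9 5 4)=(0 9)(2 3)(4 5)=[9, 1, 3, 2, 5, 4, 6, 7, 8, 0]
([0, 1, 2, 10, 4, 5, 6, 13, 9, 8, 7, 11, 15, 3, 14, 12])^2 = (15)(3 7)(10 13)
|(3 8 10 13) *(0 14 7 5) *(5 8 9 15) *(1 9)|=11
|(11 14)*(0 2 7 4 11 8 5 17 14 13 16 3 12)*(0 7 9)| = |(0 2 9)(3 12 7 4 11 13 16)(5 17 14 8)| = 84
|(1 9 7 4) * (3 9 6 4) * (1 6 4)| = |(1 4 6)(3 9 7)| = 3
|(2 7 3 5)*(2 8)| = |(2 7 3 5 8)| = 5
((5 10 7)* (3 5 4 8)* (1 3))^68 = ((1 3 5 10 7 4 8))^68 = (1 4 10 3 8 7 5)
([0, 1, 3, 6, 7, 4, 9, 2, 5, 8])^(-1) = [0, 1, 7, 2, 5, 8, 3, 4, 9, 6]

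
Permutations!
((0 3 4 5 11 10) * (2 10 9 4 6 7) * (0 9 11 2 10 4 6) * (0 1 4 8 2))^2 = ((11)(0 3 1 4 5)(2 8)(6 7 10 9))^2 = (11)(0 1 5 3 4)(6 10)(7 9)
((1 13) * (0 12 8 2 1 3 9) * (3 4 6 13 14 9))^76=((0 12 8 2 1 14 9)(4 6 13))^76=(0 9 14 1 2 8 12)(4 6 13)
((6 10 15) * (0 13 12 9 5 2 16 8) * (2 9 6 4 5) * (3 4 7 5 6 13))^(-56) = ((0 3 4 6 10 15 7 5 9 2 16 8)(12 13))^(-56) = (0 10 9)(2 3 15)(4 7 16)(5 8 6)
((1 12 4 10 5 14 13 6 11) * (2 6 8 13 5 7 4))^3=((1 12 2 6 11)(4 10 7)(5 14)(8 13))^3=(1 6 12 11 2)(5 14)(8 13)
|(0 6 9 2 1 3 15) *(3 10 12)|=|(0 6 9 2 1 10 12 3 15)|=9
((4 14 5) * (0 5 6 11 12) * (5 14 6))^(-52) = (0 6 14 11 5 12 4) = ((0 14 5 4 6 11 12))^(-52)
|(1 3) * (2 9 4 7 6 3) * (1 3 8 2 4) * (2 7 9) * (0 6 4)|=7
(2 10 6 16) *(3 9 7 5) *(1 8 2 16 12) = (16)(1 8 2 10 6 12)(3 9 7 5) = [0, 8, 10, 9, 4, 3, 12, 5, 2, 7, 6, 11, 1, 13, 14, 15, 16]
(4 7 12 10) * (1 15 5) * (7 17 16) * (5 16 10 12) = (1 15 16 7 5)(4 17 10) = [0, 15, 2, 3, 17, 1, 6, 5, 8, 9, 4, 11, 12, 13, 14, 16, 7, 10]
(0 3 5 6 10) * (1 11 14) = [3, 11, 2, 5, 4, 6, 10, 7, 8, 9, 0, 14, 12, 13, 1] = (0 3 5 6 10)(1 11 14)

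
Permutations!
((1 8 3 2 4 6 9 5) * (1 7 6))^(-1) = (1 4 2 3 8)(5 9 6 7)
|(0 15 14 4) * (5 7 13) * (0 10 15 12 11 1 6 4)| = |(0 12 11 1 6 4 10 15 14)(5 7 13)| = 9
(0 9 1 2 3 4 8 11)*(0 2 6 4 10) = [9, 6, 3, 10, 8, 5, 4, 7, 11, 1, 0, 2] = (0 9 1 6 4 8 11 2 3 10)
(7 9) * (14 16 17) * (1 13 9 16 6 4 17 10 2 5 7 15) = (1 13 9 15)(2 5 7 16 10)(4 17 14 6) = [0, 13, 5, 3, 17, 7, 4, 16, 8, 15, 2, 11, 12, 9, 6, 1, 10, 14]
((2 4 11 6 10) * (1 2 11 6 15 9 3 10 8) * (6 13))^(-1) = (1 8 6 13 4 2)(3 9 15 11 10)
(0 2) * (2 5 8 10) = [5, 1, 0, 3, 4, 8, 6, 7, 10, 9, 2] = (0 5 8 10 2)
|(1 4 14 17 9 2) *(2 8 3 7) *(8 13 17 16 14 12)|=42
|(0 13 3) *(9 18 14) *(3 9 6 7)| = 8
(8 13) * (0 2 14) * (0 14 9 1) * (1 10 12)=[2, 0, 9, 3, 4, 5, 6, 7, 13, 10, 12, 11, 1, 8, 14]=(14)(0 2 9 10 12 1)(8 13)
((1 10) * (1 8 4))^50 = (1 8)(4 10) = ((1 10 8 4))^50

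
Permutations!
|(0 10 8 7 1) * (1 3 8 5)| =|(0 10 5 1)(3 8 7)| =12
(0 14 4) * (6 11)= (0 14 4)(6 11)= [14, 1, 2, 3, 0, 5, 11, 7, 8, 9, 10, 6, 12, 13, 4]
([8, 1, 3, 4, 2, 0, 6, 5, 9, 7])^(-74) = (0 8 9 7 5)(2 3 4)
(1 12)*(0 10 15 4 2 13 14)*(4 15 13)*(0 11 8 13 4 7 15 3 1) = (0 10 4 2 7 15 3 1 12)(8 13 14 11) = [10, 12, 7, 1, 2, 5, 6, 15, 13, 9, 4, 8, 0, 14, 11, 3]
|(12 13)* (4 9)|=2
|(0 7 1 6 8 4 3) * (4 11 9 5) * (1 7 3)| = 14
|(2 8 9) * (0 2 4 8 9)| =5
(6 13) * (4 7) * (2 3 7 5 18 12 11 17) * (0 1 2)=(0 1 2 3 7 4 5 18 12 11 17)(6 13)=[1, 2, 3, 7, 5, 18, 13, 4, 8, 9, 10, 17, 11, 6, 14, 15, 16, 0, 12]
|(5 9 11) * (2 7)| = |(2 7)(5 9 11)| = 6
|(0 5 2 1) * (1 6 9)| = 6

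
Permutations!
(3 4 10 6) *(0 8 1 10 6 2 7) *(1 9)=(0 8 9 1 10 2 7)(3 4 6)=[8, 10, 7, 4, 6, 5, 3, 0, 9, 1, 2]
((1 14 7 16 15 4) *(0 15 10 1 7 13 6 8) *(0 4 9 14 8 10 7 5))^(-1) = (0 5 4 8 1 10 6 13 14 9 15)(7 16)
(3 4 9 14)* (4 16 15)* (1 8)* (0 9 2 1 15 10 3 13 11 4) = (0 9 14 13 11 4 2 1 8 15)(3 16 10) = [9, 8, 1, 16, 2, 5, 6, 7, 15, 14, 3, 4, 12, 11, 13, 0, 10]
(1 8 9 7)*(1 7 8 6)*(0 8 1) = (0 8 9 1 6) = [8, 6, 2, 3, 4, 5, 0, 7, 9, 1]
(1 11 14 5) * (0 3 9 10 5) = [3, 11, 2, 9, 4, 1, 6, 7, 8, 10, 5, 14, 12, 13, 0] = (0 3 9 10 5 1 11 14)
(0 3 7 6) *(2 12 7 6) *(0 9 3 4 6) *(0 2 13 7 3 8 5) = [4, 1, 12, 2, 6, 0, 9, 13, 5, 8, 10, 11, 3, 7] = (0 4 6 9 8 5)(2 12 3)(7 13)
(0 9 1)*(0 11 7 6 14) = (0 9 1 11 7 6 14) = [9, 11, 2, 3, 4, 5, 14, 6, 8, 1, 10, 7, 12, 13, 0]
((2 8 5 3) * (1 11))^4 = (11)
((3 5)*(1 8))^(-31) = (1 8)(3 5)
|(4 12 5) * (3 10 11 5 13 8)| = |(3 10 11 5 4 12 13 8)| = 8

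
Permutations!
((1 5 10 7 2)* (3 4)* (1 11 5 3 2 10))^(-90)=((1 3 4 2 11 5)(7 10))^(-90)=(11)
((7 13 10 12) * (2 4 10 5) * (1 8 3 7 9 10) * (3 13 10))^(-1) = ((1 8 13 5 2 4)(3 7 10 12 9))^(-1) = (1 4 2 5 13 8)(3 9 12 10 7)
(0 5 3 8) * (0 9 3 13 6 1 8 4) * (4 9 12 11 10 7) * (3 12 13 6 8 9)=(0 5 6 1 9 12 11 10 7 4)(8 13)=[5, 9, 2, 3, 0, 6, 1, 4, 13, 12, 7, 10, 11, 8]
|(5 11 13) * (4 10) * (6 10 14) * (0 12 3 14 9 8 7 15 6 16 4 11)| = 15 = |(0 12 3 14 16 4 9 8 7 15 6 10 11 13 5)|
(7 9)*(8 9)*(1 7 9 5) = (9)(1 7 8 5) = [0, 7, 2, 3, 4, 1, 6, 8, 5, 9]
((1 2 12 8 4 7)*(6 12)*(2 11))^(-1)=(1 7 4 8 12 6 2 11)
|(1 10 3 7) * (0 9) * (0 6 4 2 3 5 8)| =11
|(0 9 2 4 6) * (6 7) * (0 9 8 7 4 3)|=|(0 8 7 6 9 2 3)|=7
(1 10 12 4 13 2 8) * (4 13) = (1 10 12 13 2 8) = [0, 10, 8, 3, 4, 5, 6, 7, 1, 9, 12, 11, 13, 2]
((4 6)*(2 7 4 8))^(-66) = (2 8 6 4 7) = ((2 7 4 6 8))^(-66)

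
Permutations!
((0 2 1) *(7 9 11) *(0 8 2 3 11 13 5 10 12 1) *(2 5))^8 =(0 3 11 7 9 13 2)(1 10 8 12 5)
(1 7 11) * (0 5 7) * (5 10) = (0 10 5 7 11 1) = [10, 0, 2, 3, 4, 7, 6, 11, 8, 9, 5, 1]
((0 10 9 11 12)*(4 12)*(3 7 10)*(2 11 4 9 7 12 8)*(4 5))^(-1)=(0 12 3)(2 8 4 5 9 11)(7 10)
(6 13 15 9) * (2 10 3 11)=[0, 1, 10, 11, 4, 5, 13, 7, 8, 6, 3, 2, 12, 15, 14, 9]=(2 10 3 11)(6 13 15 9)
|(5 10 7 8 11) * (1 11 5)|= 4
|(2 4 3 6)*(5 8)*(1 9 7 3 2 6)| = |(1 9 7 3)(2 4)(5 8)| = 4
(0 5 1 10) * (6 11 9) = (0 5 1 10)(6 11 9) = [5, 10, 2, 3, 4, 1, 11, 7, 8, 6, 0, 9]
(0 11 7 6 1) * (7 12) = (0 11 12 7 6 1) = [11, 0, 2, 3, 4, 5, 1, 6, 8, 9, 10, 12, 7]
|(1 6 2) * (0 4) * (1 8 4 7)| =7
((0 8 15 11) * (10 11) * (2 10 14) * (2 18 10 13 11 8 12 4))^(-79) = (0 11 13 2 4 12)(8 15 14 18 10)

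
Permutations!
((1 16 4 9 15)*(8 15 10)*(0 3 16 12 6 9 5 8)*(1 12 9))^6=(0 15)(1 4)(3 12)(5 9)(6 16)(8 10)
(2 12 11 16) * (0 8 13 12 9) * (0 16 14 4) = (0 8 13 12 11 14 4)(2 9 16) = [8, 1, 9, 3, 0, 5, 6, 7, 13, 16, 10, 14, 11, 12, 4, 15, 2]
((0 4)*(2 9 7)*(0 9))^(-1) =((0 4 9 7 2))^(-1) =(0 2 7 9 4)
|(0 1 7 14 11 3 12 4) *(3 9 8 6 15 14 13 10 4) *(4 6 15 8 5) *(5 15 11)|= 26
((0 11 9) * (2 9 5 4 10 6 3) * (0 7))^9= (0 7 9 2 3 6 10 4 5 11)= ((0 11 5 4 10 6 3 2 9 7))^9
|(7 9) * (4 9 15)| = |(4 9 7 15)| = 4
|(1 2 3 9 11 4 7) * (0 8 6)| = |(0 8 6)(1 2 3 9 11 4 7)| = 21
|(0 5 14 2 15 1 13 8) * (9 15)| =9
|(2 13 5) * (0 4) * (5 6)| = 4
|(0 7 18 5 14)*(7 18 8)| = 4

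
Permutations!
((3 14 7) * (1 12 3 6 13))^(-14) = (14)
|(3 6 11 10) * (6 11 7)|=6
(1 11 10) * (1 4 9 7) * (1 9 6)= [0, 11, 2, 3, 6, 5, 1, 9, 8, 7, 4, 10]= (1 11 10 4 6)(7 9)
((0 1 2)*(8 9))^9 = ((0 1 2)(8 9))^9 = (8 9)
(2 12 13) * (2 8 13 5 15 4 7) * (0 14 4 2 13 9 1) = (0 14 4 7 13 8 9 1)(2 12 5 15) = [14, 0, 12, 3, 7, 15, 6, 13, 9, 1, 10, 11, 5, 8, 4, 2]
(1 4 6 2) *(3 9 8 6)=(1 4 3 9 8 6 2)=[0, 4, 1, 9, 3, 5, 2, 7, 6, 8]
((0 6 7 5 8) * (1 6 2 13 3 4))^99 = ((0 2 13 3 4 1 6 7 5 8))^99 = (0 8 5 7 6 1 4 3 13 2)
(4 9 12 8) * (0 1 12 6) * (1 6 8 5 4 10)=(0 6)(1 12 5 4 9 8 10)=[6, 12, 2, 3, 9, 4, 0, 7, 10, 8, 1, 11, 5]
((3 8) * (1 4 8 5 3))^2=((1 4 8)(3 5))^2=(1 8 4)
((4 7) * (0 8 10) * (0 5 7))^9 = (0 5)(4 10)(7 8)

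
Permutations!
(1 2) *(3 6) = (1 2)(3 6) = [0, 2, 1, 6, 4, 5, 3]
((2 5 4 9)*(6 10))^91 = (2 9 4 5)(6 10) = ((2 5 4 9)(6 10))^91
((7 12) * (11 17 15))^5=(7 12)(11 15 17)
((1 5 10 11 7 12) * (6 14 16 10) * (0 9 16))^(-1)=((0 9 16 10 11 7 12 1 5 6 14))^(-1)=(0 14 6 5 1 12 7 11 10 16 9)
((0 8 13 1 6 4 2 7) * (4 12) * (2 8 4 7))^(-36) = ((0 4 8 13 1 6 12 7))^(-36) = (0 1)(4 6)(7 13)(8 12)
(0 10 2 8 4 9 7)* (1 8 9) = [10, 8, 9, 3, 1, 5, 6, 0, 4, 7, 2] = (0 10 2 9 7)(1 8 4)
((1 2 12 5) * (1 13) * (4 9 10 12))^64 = ((1 2 4 9 10 12 5 13))^64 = (13)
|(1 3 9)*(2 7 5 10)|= |(1 3 9)(2 7 5 10)|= 12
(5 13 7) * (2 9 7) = [0, 1, 9, 3, 4, 13, 6, 5, 8, 7, 10, 11, 12, 2] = (2 9 7 5 13)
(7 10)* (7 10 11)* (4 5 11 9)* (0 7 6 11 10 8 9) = (0 7)(4 5 10 8 9)(6 11) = [7, 1, 2, 3, 5, 10, 11, 0, 9, 4, 8, 6]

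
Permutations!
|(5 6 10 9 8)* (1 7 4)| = |(1 7 4)(5 6 10 9 8)| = 15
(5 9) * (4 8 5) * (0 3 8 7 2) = (0 3 8 5 9 4 7 2) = [3, 1, 0, 8, 7, 9, 6, 2, 5, 4]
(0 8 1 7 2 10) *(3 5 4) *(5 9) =(0 8 1 7 2 10)(3 9 5 4) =[8, 7, 10, 9, 3, 4, 6, 2, 1, 5, 0]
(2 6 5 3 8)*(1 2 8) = (8)(1 2 6 5 3) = [0, 2, 6, 1, 4, 3, 5, 7, 8]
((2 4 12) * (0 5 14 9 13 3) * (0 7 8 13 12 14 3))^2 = (0 3 8)(2 14 12 4 9)(5 7 13)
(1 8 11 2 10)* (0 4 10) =(0 4 10 1 8 11 2) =[4, 8, 0, 3, 10, 5, 6, 7, 11, 9, 1, 2]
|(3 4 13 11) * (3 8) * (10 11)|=6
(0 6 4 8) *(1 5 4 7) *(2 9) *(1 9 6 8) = [8, 5, 6, 3, 1, 4, 7, 9, 0, 2] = (0 8)(1 5 4)(2 6 7 9)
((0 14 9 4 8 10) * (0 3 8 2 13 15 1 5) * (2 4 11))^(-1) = (0 5 1 15 13 2 11 9 14)(3 10 8)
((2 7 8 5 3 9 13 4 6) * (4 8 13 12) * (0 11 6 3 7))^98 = ((0 11 6 2)(3 9 12 4)(5 7 13 8))^98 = (0 6)(2 11)(3 12)(4 9)(5 13)(7 8)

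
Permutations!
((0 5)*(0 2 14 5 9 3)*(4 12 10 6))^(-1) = ((0 9 3)(2 14 5)(4 12 10 6))^(-1) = (0 3 9)(2 5 14)(4 6 10 12)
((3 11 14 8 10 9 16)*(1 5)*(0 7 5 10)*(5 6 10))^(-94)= ((0 7 6 10 9 16 3 11 14 8)(1 5))^(-94)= (0 3 6 14 9)(7 11 10 8 16)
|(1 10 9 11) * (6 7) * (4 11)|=|(1 10 9 4 11)(6 7)|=10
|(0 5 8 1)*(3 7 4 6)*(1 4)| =|(0 5 8 4 6 3 7 1)| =8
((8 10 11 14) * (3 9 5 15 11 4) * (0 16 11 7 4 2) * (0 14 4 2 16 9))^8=((0 9 5 15 7 2 14 8 10 16 11 4 3))^8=(0 10 15 4 14 9 16 7 3 8 5 11 2)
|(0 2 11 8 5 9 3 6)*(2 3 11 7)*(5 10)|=30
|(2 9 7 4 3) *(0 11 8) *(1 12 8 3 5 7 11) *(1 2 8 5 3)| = 11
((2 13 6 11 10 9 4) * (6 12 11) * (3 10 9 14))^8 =((2 13 12 11 9 4)(3 10 14))^8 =(2 12 9)(3 14 10)(4 13 11)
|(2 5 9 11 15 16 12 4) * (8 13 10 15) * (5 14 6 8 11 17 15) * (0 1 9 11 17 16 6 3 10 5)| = |(0 1 9 16 12 4 2 14 3 10)(5 11 17 15 6 8 13)| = 70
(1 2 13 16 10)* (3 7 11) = [0, 2, 13, 7, 4, 5, 6, 11, 8, 9, 1, 3, 12, 16, 14, 15, 10] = (1 2 13 16 10)(3 7 11)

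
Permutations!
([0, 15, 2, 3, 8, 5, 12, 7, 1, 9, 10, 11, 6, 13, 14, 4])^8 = (15)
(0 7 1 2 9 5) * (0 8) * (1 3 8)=(0 7 3 8)(1 2 9 5)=[7, 2, 9, 8, 4, 1, 6, 3, 0, 5]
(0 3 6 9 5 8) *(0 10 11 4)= [3, 1, 2, 6, 0, 8, 9, 7, 10, 5, 11, 4]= (0 3 6 9 5 8 10 11 4)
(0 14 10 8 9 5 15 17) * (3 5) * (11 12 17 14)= [11, 1, 2, 5, 4, 15, 6, 7, 9, 3, 8, 12, 17, 13, 10, 14, 16, 0]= (0 11 12 17)(3 5 15 14 10 8 9)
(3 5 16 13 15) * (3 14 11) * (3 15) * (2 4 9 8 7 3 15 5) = [0, 1, 4, 2, 9, 16, 6, 3, 7, 8, 10, 5, 12, 15, 11, 14, 13] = (2 4 9 8 7 3)(5 16 13 15 14 11)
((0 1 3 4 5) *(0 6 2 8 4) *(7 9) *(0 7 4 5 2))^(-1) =((0 1 3 7 9 4 2 8 5 6))^(-1) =(0 6 5 8 2 4 9 7 3 1)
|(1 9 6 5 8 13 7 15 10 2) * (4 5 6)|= 10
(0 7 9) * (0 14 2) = (0 7 9 14 2) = [7, 1, 0, 3, 4, 5, 6, 9, 8, 14, 10, 11, 12, 13, 2]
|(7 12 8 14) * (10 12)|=|(7 10 12 8 14)|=5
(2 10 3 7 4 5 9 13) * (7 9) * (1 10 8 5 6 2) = (1 10 3 9 13)(2 8 5 7 4 6) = [0, 10, 8, 9, 6, 7, 2, 4, 5, 13, 3, 11, 12, 1]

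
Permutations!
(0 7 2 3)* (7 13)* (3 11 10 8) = (0 13 7 2 11 10 8 3) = [13, 1, 11, 0, 4, 5, 6, 2, 3, 9, 8, 10, 12, 7]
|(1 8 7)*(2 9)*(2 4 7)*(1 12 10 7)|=|(1 8 2 9 4)(7 12 10)|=15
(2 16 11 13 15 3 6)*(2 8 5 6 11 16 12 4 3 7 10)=[0, 1, 12, 11, 3, 6, 8, 10, 5, 9, 2, 13, 4, 15, 14, 7, 16]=(16)(2 12 4 3 11 13 15 7 10)(5 6 8)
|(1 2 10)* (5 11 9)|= 3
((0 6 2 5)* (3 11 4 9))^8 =(11)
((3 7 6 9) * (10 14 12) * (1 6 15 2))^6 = (1 2 15 7 3 9 6)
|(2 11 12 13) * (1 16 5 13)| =|(1 16 5 13 2 11 12)| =7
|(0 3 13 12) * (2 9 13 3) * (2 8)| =|(0 8 2 9 13 12)| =6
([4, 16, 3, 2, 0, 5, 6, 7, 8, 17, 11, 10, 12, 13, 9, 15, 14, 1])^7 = (0 4)(1 14 17 16 9)(2 3)(10 11)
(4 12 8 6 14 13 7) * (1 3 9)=(1 3 9)(4 12 8 6 14 13 7)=[0, 3, 2, 9, 12, 5, 14, 4, 6, 1, 10, 11, 8, 7, 13]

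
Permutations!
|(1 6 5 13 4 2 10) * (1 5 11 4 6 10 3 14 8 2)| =|(1 10 5 13 6 11 4)(2 3 14 8)| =28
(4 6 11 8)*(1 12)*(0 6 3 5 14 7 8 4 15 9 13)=(0 6 11 4 3 5 14 7 8 15 9 13)(1 12)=[6, 12, 2, 5, 3, 14, 11, 8, 15, 13, 10, 4, 1, 0, 7, 9]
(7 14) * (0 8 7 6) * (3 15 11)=(0 8 7 14 6)(3 15 11)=[8, 1, 2, 15, 4, 5, 0, 14, 7, 9, 10, 3, 12, 13, 6, 11]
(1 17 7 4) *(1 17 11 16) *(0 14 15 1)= (0 14 15 1 11 16)(4 17 7)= [14, 11, 2, 3, 17, 5, 6, 4, 8, 9, 10, 16, 12, 13, 15, 1, 0, 7]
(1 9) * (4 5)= (1 9)(4 5)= [0, 9, 2, 3, 5, 4, 6, 7, 8, 1]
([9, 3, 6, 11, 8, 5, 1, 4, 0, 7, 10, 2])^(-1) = [8, 6, 11, 1, 7, 5, 2, 9, 4, 0, 10, 3]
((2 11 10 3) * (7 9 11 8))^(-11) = (2 9 3 7 10 8 11)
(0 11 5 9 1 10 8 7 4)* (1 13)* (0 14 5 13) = (0 11 13 1 10 8 7 4 14 5 9) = [11, 10, 2, 3, 14, 9, 6, 4, 7, 0, 8, 13, 12, 1, 5]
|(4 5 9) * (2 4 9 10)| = |(2 4 5 10)| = 4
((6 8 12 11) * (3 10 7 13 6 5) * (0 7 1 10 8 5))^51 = ((0 7 13 6 5 3 8 12 11)(1 10))^51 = (0 8 6)(1 10)(3 13 11)(5 7 12)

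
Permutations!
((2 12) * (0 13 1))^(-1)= (0 1 13)(2 12)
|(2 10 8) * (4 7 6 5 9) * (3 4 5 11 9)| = |(2 10 8)(3 4 7 6 11 9 5)| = 21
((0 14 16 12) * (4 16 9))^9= (0 4)(9 12)(14 16)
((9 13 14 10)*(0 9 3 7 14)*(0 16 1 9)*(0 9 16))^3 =(1 16)(3 10 14 7)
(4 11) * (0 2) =(0 2)(4 11) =[2, 1, 0, 3, 11, 5, 6, 7, 8, 9, 10, 4]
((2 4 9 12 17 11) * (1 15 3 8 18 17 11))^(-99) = (1 8)(2 4 9 12 11)(3 17)(15 18)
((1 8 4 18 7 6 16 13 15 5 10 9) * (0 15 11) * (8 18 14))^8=(0 6 9)(1 15 16)(4 8 14)(5 13 18)(7 10 11)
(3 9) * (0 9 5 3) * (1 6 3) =(0 9)(1 6 3 5) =[9, 6, 2, 5, 4, 1, 3, 7, 8, 0]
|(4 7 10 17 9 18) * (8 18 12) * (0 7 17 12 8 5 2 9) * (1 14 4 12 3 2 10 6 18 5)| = |(0 7 6 18 12 1 14 4 17)(2 9 8 5 10 3)| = 18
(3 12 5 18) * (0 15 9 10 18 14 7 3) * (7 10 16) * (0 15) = [0, 1, 2, 12, 4, 14, 6, 3, 8, 16, 18, 11, 5, 13, 10, 9, 7, 17, 15] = (3 12 5 14 10 18 15 9 16 7)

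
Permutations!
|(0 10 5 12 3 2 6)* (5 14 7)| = 9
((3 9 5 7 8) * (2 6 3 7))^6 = (2 6 3 9 5)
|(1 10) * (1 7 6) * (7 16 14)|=6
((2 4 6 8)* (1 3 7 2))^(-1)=(1 8 6 4 2 7 3)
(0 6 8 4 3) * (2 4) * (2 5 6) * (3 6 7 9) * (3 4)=[2, 1, 3, 0, 6, 7, 8, 9, 5, 4]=(0 2 3)(4 6 8 5 7 9)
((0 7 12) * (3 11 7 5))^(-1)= (0 12 7 11 3 5)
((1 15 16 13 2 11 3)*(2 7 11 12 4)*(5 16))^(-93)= (1 16 11 15 13 3 5 7)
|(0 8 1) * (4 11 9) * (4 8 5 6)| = |(0 5 6 4 11 9 8 1)| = 8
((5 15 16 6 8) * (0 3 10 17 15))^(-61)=(0 10 15 6 5 3 17 16 8)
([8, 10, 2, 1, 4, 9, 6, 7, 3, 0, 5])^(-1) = [9, 3, 2, 8, 4, 10, 6, 7, 0, 5, 1]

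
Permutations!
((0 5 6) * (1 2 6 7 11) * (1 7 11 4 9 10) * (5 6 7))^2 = ((0 6)(1 2 7 4 9 10)(5 11))^2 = (11)(1 7 9)(2 4 10)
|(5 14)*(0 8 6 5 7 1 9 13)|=9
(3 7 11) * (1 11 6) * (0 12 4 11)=(0 12 4 11 3 7 6 1)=[12, 0, 2, 7, 11, 5, 1, 6, 8, 9, 10, 3, 4]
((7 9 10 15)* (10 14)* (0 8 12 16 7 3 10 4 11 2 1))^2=(0 12 7 14 11 1 8 16 9 4 2)(3 15 10)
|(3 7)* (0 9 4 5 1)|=10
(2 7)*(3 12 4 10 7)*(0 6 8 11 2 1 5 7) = (0 6 8 11 2 3 12 4 10)(1 5 7) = [6, 5, 3, 12, 10, 7, 8, 1, 11, 9, 0, 2, 4]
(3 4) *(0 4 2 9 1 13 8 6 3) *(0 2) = [4, 13, 9, 0, 2, 5, 3, 7, 6, 1, 10, 11, 12, 8] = (0 4 2 9 1 13 8 6 3)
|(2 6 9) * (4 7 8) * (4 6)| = 6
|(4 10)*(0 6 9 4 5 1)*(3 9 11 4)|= 14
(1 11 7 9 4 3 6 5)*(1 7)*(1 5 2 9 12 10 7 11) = (2 9 4 3 6)(5 11)(7 12 10) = [0, 1, 9, 6, 3, 11, 2, 12, 8, 4, 7, 5, 10]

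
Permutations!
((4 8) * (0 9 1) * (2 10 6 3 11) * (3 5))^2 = (0 1 9)(2 6 3)(5 11 10)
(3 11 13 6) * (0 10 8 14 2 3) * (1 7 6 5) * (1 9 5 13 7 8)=(0 10 1 8 14 2 3 11 7 6)(5 9)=[10, 8, 3, 11, 4, 9, 0, 6, 14, 5, 1, 7, 12, 13, 2]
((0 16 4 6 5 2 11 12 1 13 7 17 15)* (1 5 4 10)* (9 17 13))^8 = (0 16 10 1 9 17 15)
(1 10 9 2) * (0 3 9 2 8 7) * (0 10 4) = (0 3 9 8 7 10 2 1 4) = [3, 4, 1, 9, 0, 5, 6, 10, 7, 8, 2]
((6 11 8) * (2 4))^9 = ((2 4)(6 11 8))^9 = (11)(2 4)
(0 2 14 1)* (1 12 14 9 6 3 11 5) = (0 2 9 6 3 11 5 1)(12 14) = [2, 0, 9, 11, 4, 1, 3, 7, 8, 6, 10, 5, 14, 13, 12]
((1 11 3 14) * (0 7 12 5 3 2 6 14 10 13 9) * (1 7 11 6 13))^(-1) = (0 9 13 2 11)(1 10 3 5 12 7 14 6)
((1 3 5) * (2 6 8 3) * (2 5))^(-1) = (1 5)(2 3 8 6)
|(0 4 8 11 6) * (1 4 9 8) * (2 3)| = 10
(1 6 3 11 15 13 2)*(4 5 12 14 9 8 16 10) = (1 6 3 11 15 13 2)(4 5 12 14 9 8 16 10) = [0, 6, 1, 11, 5, 12, 3, 7, 16, 8, 4, 15, 14, 2, 9, 13, 10]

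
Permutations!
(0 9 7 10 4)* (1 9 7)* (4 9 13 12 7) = (0 4)(1 13 12 7 10 9) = [4, 13, 2, 3, 0, 5, 6, 10, 8, 1, 9, 11, 7, 12]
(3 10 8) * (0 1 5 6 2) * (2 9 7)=[1, 5, 0, 10, 4, 6, 9, 2, 3, 7, 8]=(0 1 5 6 9 7 2)(3 10 8)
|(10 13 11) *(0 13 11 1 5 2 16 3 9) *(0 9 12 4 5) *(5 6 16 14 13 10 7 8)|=10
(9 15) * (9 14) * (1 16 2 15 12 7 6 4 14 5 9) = (1 16 2 15 5 9 12 7 6 4 14) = [0, 16, 15, 3, 14, 9, 4, 6, 8, 12, 10, 11, 7, 13, 1, 5, 2]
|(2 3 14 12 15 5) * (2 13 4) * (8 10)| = 8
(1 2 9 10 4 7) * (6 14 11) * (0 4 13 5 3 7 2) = (0 4 2 9 10 13 5 3 7 1)(6 14 11) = [4, 0, 9, 7, 2, 3, 14, 1, 8, 10, 13, 6, 12, 5, 11]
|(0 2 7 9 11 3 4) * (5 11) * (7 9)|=7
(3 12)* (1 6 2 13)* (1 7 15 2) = (1 6)(2 13 7 15)(3 12) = [0, 6, 13, 12, 4, 5, 1, 15, 8, 9, 10, 11, 3, 7, 14, 2]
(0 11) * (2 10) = (0 11)(2 10) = [11, 1, 10, 3, 4, 5, 6, 7, 8, 9, 2, 0]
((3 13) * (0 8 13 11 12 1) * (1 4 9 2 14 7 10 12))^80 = (0 13 11)(1 8 3)(2 10 9 7 4 14 12)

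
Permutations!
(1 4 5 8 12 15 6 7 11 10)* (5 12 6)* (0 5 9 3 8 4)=(0 5 4 12 15 9 3 8 6 7 11 10 1)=[5, 0, 2, 8, 12, 4, 7, 11, 6, 3, 1, 10, 15, 13, 14, 9]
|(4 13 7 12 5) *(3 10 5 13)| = 12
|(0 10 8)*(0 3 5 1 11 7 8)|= |(0 10)(1 11 7 8 3 5)|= 6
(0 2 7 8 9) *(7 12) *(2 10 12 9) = (0 10 12 7 8 2 9) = [10, 1, 9, 3, 4, 5, 6, 8, 2, 0, 12, 11, 7]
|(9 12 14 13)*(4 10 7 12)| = |(4 10 7 12 14 13 9)| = 7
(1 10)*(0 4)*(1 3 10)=(0 4)(3 10)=[4, 1, 2, 10, 0, 5, 6, 7, 8, 9, 3]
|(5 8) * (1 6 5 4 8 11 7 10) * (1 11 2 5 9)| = 6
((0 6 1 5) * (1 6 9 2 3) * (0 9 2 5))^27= ((0 2 3 1)(5 9))^27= (0 1 3 2)(5 9)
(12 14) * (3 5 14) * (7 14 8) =(3 5 8 7 14 12) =[0, 1, 2, 5, 4, 8, 6, 14, 7, 9, 10, 11, 3, 13, 12]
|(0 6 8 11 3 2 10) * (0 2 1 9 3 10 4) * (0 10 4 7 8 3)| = 30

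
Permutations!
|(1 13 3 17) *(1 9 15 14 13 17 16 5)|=|(1 17 9 15 14 13 3 16 5)|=9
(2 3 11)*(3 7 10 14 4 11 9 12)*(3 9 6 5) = (2 7 10 14 4 11)(3 6 5)(9 12) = [0, 1, 7, 6, 11, 3, 5, 10, 8, 12, 14, 2, 9, 13, 4]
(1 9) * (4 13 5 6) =(1 9)(4 13 5 6) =[0, 9, 2, 3, 13, 6, 4, 7, 8, 1, 10, 11, 12, 5]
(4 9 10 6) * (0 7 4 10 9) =[7, 1, 2, 3, 0, 5, 10, 4, 8, 9, 6] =(0 7 4)(6 10)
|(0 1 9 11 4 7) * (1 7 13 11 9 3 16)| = |(0 7)(1 3 16)(4 13 11)| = 6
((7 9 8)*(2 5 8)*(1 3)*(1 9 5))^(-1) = ((1 3 9 2)(5 8 7))^(-1) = (1 2 9 3)(5 7 8)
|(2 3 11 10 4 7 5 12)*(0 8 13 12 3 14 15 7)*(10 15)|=|(0 8 13 12 2 14 10 4)(3 11 15 7 5)|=40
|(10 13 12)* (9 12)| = |(9 12 10 13)| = 4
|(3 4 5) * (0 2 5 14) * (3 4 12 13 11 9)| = 5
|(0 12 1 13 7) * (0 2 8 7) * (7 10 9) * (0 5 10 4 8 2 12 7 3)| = 18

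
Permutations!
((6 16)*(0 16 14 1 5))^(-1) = (0 5 1 14 6 16)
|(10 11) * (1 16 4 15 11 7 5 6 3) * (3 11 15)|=20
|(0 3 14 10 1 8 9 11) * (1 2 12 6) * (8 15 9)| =11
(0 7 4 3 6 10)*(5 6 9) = [7, 1, 2, 9, 3, 6, 10, 4, 8, 5, 0] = (0 7 4 3 9 5 6 10)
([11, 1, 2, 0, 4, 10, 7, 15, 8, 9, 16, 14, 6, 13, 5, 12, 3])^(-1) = [3, 1, 2, 16, 4, 14, 12, 6, 8, 9, 5, 0, 15, 13, 11, 7, 10]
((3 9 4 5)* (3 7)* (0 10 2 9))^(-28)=(0 4)(2 7)(3 9)(5 10)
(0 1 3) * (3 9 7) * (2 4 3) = (0 1 9 7 2 4 3) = [1, 9, 4, 0, 3, 5, 6, 2, 8, 7]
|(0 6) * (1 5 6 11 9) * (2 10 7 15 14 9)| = 11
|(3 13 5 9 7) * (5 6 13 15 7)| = 6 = |(3 15 7)(5 9)(6 13)|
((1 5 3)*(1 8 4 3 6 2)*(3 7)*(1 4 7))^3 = (8)(1 2 5 4 6)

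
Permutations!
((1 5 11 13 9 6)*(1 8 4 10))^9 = ((1 5 11 13 9 6 8 4 10))^9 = (13)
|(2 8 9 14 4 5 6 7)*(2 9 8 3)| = |(2 3)(4 5 6 7 9 14)| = 6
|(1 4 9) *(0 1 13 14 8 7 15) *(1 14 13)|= 15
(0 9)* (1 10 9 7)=(0 7 1 10 9)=[7, 10, 2, 3, 4, 5, 6, 1, 8, 0, 9]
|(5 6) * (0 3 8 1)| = |(0 3 8 1)(5 6)| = 4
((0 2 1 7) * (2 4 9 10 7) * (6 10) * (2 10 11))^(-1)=(0 7 10 1 2 11 6 9 4)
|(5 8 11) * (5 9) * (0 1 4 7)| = 4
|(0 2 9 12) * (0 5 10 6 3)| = 8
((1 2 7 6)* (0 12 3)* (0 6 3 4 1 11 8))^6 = ((0 12 4 1 2 7 3 6 11 8))^6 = (0 3 4 11 2)(1 8 7 12 6)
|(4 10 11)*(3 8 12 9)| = |(3 8 12 9)(4 10 11)| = 12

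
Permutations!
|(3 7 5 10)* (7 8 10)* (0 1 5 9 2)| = |(0 1 5 7 9 2)(3 8 10)| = 6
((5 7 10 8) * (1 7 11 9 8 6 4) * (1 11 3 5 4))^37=(1 7 10 6)(3 5)(4 11 9 8)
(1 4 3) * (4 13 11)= (1 13 11 4 3)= [0, 13, 2, 1, 3, 5, 6, 7, 8, 9, 10, 4, 12, 11]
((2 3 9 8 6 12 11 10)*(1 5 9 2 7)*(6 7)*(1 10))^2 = ((1 5 9 8 7 10 6 12 11)(2 3))^2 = (1 9 7 6 11 5 8 10 12)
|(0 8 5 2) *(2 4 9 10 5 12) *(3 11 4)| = 12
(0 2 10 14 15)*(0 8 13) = (0 2 10 14 15 8 13) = [2, 1, 10, 3, 4, 5, 6, 7, 13, 9, 14, 11, 12, 0, 15, 8]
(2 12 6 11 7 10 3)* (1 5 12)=[0, 5, 1, 2, 4, 12, 11, 10, 8, 9, 3, 7, 6]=(1 5 12 6 11 7 10 3 2)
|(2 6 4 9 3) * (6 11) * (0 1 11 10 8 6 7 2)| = 11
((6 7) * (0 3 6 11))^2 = (0 6 11 3 7)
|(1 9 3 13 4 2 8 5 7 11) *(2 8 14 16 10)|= 36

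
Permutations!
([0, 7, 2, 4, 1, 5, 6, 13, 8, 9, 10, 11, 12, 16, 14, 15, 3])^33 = [0, 16, 2, 7, 13, 5, 6, 3, 8, 9, 10, 11, 12, 4, 14, 15, 1]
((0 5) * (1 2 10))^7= (0 5)(1 2 10)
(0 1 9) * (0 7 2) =(0 1 9 7 2) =[1, 9, 0, 3, 4, 5, 6, 2, 8, 7]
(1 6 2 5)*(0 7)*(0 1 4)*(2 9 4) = (0 7 1 6 9 4)(2 5) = [7, 6, 5, 3, 0, 2, 9, 1, 8, 4]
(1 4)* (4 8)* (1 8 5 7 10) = (1 5 7 10)(4 8) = [0, 5, 2, 3, 8, 7, 6, 10, 4, 9, 1]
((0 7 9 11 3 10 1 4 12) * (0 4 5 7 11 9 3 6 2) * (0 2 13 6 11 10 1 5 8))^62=((0 10 5 7 3 1 8)(4 12)(6 13))^62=(13)(0 8 1 3 7 5 10)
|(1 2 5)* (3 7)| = 6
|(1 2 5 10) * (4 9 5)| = 6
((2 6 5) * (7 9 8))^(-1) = ((2 6 5)(7 9 8))^(-1) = (2 5 6)(7 8 9)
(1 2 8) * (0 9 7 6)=(0 9 7 6)(1 2 8)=[9, 2, 8, 3, 4, 5, 0, 6, 1, 7]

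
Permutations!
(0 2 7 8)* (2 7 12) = (0 7 8)(2 12) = [7, 1, 12, 3, 4, 5, 6, 8, 0, 9, 10, 11, 2]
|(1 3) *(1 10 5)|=4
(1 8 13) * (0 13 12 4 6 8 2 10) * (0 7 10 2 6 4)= (0 13 1 6 8 12)(7 10)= [13, 6, 2, 3, 4, 5, 8, 10, 12, 9, 7, 11, 0, 1]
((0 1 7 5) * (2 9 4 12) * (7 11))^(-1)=(0 5 7 11 1)(2 12 4 9)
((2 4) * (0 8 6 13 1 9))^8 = ((0 8 6 13 1 9)(2 4))^8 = (0 6 1)(8 13 9)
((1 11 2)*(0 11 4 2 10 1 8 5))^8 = (11)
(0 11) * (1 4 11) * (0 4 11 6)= [1, 11, 2, 3, 6, 5, 0, 7, 8, 9, 10, 4]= (0 1 11 4 6)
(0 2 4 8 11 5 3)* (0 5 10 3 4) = (0 2)(3 5 4 8 11 10) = [2, 1, 0, 5, 8, 4, 6, 7, 11, 9, 3, 10]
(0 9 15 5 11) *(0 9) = (5 11 9 15) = [0, 1, 2, 3, 4, 11, 6, 7, 8, 15, 10, 9, 12, 13, 14, 5]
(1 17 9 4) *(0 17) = (0 17 9 4 1) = [17, 0, 2, 3, 1, 5, 6, 7, 8, 4, 10, 11, 12, 13, 14, 15, 16, 9]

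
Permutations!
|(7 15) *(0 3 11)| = 6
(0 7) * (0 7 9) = (0 9) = [9, 1, 2, 3, 4, 5, 6, 7, 8, 0]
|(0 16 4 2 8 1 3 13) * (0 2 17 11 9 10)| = 35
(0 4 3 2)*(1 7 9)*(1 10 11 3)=(0 4 1 7 9 10 11 3 2)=[4, 7, 0, 2, 1, 5, 6, 9, 8, 10, 11, 3]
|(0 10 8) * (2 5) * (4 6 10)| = 10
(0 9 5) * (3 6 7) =(0 9 5)(3 6 7) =[9, 1, 2, 6, 4, 0, 7, 3, 8, 5]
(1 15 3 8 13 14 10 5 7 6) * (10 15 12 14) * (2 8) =[0, 12, 8, 2, 4, 7, 1, 6, 13, 9, 5, 11, 14, 10, 15, 3] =(1 12 14 15 3 2 8 13 10 5 7 6)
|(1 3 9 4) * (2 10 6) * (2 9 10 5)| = |(1 3 10 6 9 4)(2 5)| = 6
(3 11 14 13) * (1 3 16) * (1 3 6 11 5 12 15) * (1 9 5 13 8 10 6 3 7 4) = (1 3 13 16 7 4)(5 12 15 9)(6 11 14 8 10) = [0, 3, 2, 13, 1, 12, 11, 4, 10, 5, 6, 14, 15, 16, 8, 9, 7]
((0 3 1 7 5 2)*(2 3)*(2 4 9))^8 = (9)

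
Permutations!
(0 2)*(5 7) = (0 2)(5 7) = [2, 1, 0, 3, 4, 7, 6, 5]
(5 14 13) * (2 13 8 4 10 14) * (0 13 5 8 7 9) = (0 13 8 4 10 14 7 9)(2 5) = [13, 1, 5, 3, 10, 2, 6, 9, 4, 0, 14, 11, 12, 8, 7]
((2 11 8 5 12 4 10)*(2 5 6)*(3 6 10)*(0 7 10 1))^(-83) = (0 7 10 5 12 4 3 6 2 11 8 1)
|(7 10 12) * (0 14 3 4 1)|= |(0 14 3 4 1)(7 10 12)|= 15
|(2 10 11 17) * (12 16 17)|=6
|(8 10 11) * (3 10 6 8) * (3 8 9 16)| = |(3 10 11 8 6 9 16)| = 7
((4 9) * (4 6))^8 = (4 6 9)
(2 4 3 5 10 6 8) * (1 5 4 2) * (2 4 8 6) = (1 5 10 2 4 3 8) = [0, 5, 4, 8, 3, 10, 6, 7, 1, 9, 2]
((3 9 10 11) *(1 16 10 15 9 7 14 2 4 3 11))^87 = ((1 16 10)(2 4 3 7 14)(9 15))^87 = (16)(2 3 14 4 7)(9 15)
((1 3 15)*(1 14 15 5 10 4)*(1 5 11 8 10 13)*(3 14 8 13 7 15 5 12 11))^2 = (1 5 15 10 12 13 14 7 8 4 11)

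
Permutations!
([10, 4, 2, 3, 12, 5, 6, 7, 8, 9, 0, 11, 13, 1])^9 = [10, 4, 2, 3, 12, 5, 6, 7, 8, 9, 0, 11, 13, 1]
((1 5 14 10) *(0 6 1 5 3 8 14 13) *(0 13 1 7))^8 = (0 7 6)(1 8 10)(3 14 5)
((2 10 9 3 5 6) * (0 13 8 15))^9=((0 13 8 15)(2 10 9 3 5 6))^9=(0 13 8 15)(2 3)(5 10)(6 9)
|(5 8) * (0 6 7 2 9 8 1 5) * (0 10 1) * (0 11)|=10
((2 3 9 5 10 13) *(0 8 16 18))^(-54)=((0 8 16 18)(2 3 9 5 10 13))^(-54)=(0 16)(8 18)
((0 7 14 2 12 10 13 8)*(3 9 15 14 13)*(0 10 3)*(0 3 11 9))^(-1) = ((0 7 13 8 10 3)(2 12 11 9 15 14))^(-1) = (0 3 10 8 13 7)(2 14 15 9 11 12)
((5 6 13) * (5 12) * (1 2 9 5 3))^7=((1 2 9 5 6 13 12 3))^7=(1 3 12 13 6 5 9 2)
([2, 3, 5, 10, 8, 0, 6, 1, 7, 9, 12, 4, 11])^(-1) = [5, 7, 0, 1, 11, 2, 6, 8, 4, 9, 3, 12, 10]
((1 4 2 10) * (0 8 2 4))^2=(0 2 1 8 10)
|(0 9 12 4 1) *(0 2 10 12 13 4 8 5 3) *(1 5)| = |(0 9 13 4 5 3)(1 2 10 12 8)| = 30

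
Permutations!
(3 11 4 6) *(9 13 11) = [0, 1, 2, 9, 6, 5, 3, 7, 8, 13, 10, 4, 12, 11] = (3 9 13 11 4 6)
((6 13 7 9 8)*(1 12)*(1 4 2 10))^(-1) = (1 10 2 4 12)(6 8 9 7 13)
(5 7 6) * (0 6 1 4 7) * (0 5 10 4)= (0 6 10 4 7 1)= [6, 0, 2, 3, 7, 5, 10, 1, 8, 9, 4]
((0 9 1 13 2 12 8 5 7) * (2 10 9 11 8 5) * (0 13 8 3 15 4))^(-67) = (0 15 11 4 3)(1 7 8 13 2 10 12 9 5)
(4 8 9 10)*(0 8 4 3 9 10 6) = (0 8 10 3 9 6) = [8, 1, 2, 9, 4, 5, 0, 7, 10, 6, 3]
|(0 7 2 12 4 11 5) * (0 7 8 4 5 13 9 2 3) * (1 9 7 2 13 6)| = 30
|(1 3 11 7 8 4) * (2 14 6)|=6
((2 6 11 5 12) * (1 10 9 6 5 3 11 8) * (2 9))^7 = ((1 10 2 5 12 9 6 8)(3 11))^7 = (1 8 6 9 12 5 2 10)(3 11)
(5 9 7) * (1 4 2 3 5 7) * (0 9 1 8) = (0 9 8)(1 4 2 3 5) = [9, 4, 3, 5, 2, 1, 6, 7, 0, 8]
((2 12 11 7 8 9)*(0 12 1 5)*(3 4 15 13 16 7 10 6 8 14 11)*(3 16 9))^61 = ((0 12 16 7 14 11 10 6 8 3 4 15 13 9 2 1 5))^61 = (0 4 7 9 10 5 3 16 13 11 1 8 12 15 14 2 6)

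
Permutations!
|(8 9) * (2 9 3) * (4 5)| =4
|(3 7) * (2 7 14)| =|(2 7 3 14)| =4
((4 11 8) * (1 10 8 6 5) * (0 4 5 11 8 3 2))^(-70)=(11)(0 8 1 3)(2 4 5 10)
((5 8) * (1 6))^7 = ((1 6)(5 8))^7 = (1 6)(5 8)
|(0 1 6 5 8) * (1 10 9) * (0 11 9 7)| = 6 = |(0 10 7)(1 6 5 8 11 9)|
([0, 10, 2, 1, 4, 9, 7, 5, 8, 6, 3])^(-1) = [0, 3, 2, 10, 4, 7, 9, 6, 8, 5, 1]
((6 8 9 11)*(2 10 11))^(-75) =(2 6)(8 10)(9 11)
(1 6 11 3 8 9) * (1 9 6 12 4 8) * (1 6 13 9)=(1 12 4 8 13 9)(3 6 11)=[0, 12, 2, 6, 8, 5, 11, 7, 13, 1, 10, 3, 4, 9]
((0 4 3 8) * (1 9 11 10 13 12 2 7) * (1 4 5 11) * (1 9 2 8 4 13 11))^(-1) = ((0 5 1 2 7 13 12 8)(3 4)(10 11))^(-1) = (0 8 12 13 7 2 1 5)(3 4)(10 11)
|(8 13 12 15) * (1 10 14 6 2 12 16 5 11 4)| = 13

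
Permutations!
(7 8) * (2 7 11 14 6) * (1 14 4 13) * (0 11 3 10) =(0 11 4 13 1 14 6 2 7 8 3 10) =[11, 14, 7, 10, 13, 5, 2, 8, 3, 9, 0, 4, 12, 1, 6]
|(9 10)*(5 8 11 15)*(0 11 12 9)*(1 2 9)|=|(0 11 15 5 8 12 1 2 9 10)|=10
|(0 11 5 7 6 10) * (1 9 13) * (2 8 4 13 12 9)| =|(0 11 5 7 6 10)(1 2 8 4 13)(9 12)| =30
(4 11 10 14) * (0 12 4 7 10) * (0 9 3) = (0 12 4 11 9 3)(7 10 14) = [12, 1, 2, 0, 11, 5, 6, 10, 8, 3, 14, 9, 4, 13, 7]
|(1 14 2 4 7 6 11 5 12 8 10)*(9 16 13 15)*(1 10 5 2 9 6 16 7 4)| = |(1 14 9 7 16 13 15 6 11 2)(5 12 8)| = 30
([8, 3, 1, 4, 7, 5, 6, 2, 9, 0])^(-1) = (0 9 8)(1 2 7 4 3)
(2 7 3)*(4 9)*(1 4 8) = (1 4 9 8)(2 7 3) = [0, 4, 7, 2, 9, 5, 6, 3, 1, 8]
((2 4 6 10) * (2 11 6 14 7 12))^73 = ((2 4 14 7 12)(6 10 11))^73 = (2 7 4 12 14)(6 10 11)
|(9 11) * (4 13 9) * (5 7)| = 4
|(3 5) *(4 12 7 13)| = |(3 5)(4 12 7 13)| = 4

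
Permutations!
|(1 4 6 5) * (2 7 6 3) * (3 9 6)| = 15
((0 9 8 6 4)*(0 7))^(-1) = (0 7 4 6 8 9)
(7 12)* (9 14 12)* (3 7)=(3 7 9 14 12)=[0, 1, 2, 7, 4, 5, 6, 9, 8, 14, 10, 11, 3, 13, 12]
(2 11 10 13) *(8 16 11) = [0, 1, 8, 3, 4, 5, 6, 7, 16, 9, 13, 10, 12, 2, 14, 15, 11] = (2 8 16 11 10 13)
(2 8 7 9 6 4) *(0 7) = [7, 1, 8, 3, 2, 5, 4, 9, 0, 6] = (0 7 9 6 4 2 8)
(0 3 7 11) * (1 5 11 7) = (0 3 1 5 11) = [3, 5, 2, 1, 4, 11, 6, 7, 8, 9, 10, 0]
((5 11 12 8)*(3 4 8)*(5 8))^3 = ((3 4 5 11 12))^3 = (3 11 4 12 5)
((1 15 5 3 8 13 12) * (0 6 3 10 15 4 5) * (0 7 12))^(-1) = ((0 6 3 8 13)(1 4 5 10 15 7 12))^(-1) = (0 13 8 3 6)(1 12 7 15 10 5 4)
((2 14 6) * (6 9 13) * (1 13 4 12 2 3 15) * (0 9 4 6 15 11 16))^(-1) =((0 9 6 3 11 16)(1 13 15)(2 14 4 12))^(-1) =(0 16 11 3 6 9)(1 15 13)(2 12 4 14)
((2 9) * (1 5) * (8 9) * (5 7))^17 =(1 5 7)(2 9 8)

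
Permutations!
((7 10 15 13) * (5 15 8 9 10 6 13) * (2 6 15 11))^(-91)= (15)(8 10 9)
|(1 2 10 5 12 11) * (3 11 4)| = |(1 2 10 5 12 4 3 11)| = 8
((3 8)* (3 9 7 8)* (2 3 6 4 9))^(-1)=(2 8 7 9 4 6 3)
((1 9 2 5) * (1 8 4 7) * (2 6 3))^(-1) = (1 7 4 8 5 2 3 6 9)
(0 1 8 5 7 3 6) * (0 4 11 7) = (0 1 8 5)(3 6 4 11 7) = [1, 8, 2, 6, 11, 0, 4, 3, 5, 9, 10, 7]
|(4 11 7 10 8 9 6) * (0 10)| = 8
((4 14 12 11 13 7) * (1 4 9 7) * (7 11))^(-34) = ((1 4 14 12 7 9 11 13))^(-34) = (1 11 7 14)(4 13 9 12)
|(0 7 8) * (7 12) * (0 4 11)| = |(0 12 7 8 4 11)| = 6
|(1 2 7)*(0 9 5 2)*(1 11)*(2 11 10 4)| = 20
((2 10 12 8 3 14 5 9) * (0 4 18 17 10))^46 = (0 9 14 8 10 18)(2 5 3 12 17 4)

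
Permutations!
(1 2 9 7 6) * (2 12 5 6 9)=(1 12 5 6)(7 9)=[0, 12, 2, 3, 4, 6, 1, 9, 8, 7, 10, 11, 5]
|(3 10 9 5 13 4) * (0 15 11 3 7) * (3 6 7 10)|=|(0 15 11 6 7)(4 10 9 5 13)|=5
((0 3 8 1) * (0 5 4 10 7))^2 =(0 8 5 10)(1 4 7 3)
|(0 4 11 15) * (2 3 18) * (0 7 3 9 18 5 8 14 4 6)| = |(0 6)(2 9 18)(3 5 8 14 4 11 15 7)| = 24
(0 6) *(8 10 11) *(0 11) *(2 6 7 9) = (0 7 9 2 6 11 8 10) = [7, 1, 6, 3, 4, 5, 11, 9, 10, 2, 0, 8]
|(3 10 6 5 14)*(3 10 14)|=5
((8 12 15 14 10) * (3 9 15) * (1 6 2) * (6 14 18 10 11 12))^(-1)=(1 2 6 8 10 18 15 9 3 12 11 14)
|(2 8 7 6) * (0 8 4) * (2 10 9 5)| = 9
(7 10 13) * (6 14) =(6 14)(7 10 13) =[0, 1, 2, 3, 4, 5, 14, 10, 8, 9, 13, 11, 12, 7, 6]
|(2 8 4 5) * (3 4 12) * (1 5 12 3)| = 7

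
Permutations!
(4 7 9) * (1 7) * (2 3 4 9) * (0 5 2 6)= (9)(0 5 2 3 4 1 7 6)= [5, 7, 3, 4, 1, 2, 0, 6, 8, 9]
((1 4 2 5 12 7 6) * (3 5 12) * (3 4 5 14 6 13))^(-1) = ((1 5 4 2 12 7 13 3 14 6))^(-1) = (1 6 14 3 13 7 12 2 4 5)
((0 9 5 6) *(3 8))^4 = ((0 9 5 6)(3 8))^4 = (9)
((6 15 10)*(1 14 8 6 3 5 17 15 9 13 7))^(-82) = (1 8 9 7 14 6 13)(3 15 5 10 17)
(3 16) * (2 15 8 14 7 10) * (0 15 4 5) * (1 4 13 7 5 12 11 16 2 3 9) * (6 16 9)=(0 15 8 14 5)(1 4 12 11 9)(2 13 7 10 3)(6 16)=[15, 4, 13, 2, 12, 0, 16, 10, 14, 1, 3, 9, 11, 7, 5, 8, 6]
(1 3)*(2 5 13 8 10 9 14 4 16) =(1 3)(2 5 13 8 10 9 14 4 16) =[0, 3, 5, 1, 16, 13, 6, 7, 10, 14, 9, 11, 12, 8, 4, 15, 2]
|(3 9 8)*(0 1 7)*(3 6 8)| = |(0 1 7)(3 9)(6 8)| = 6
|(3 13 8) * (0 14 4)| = |(0 14 4)(3 13 8)| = 3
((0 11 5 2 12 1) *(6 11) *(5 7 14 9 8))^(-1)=((0 6 11 7 14 9 8 5 2 12 1))^(-1)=(0 1 12 2 5 8 9 14 7 11 6)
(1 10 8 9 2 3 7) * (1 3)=[0, 10, 1, 7, 4, 5, 6, 3, 9, 2, 8]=(1 10 8 9 2)(3 7)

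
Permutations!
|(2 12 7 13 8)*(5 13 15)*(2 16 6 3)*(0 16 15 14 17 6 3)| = |(0 16 3 2 12 7 14 17 6)(5 13 8 15)| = 36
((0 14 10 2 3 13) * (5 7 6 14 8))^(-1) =((0 8 5 7 6 14 10 2 3 13))^(-1) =(0 13 3 2 10 14 6 7 5 8)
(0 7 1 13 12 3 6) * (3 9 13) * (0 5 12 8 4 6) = (0 7 1 3)(4 6 5 12 9 13 8) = [7, 3, 2, 0, 6, 12, 5, 1, 4, 13, 10, 11, 9, 8]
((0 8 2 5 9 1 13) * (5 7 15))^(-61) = ((0 8 2 7 15 5 9 1 13))^(-61) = (0 2 15 9 13 8 7 5 1)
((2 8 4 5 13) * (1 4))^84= ((1 4 5 13 2 8))^84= (13)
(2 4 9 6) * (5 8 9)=(2 4 5 8 9 6)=[0, 1, 4, 3, 5, 8, 2, 7, 9, 6]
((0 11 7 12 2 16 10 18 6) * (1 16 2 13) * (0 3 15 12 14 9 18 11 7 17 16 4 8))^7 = ((0 7 14 9 18 6 3 15 12 13 1 4 8)(10 11 17 16))^7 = (0 15 7 12 14 13 9 1 18 4 6 8 3)(10 16 17 11)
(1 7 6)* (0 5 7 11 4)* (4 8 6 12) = (0 5 7 12 4)(1 11 8 6) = [5, 11, 2, 3, 0, 7, 1, 12, 6, 9, 10, 8, 4]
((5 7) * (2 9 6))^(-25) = (2 6 9)(5 7)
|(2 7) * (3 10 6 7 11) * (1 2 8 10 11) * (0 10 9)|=|(0 10 6 7 8 9)(1 2)(3 11)|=6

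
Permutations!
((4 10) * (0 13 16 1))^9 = (0 13 16 1)(4 10)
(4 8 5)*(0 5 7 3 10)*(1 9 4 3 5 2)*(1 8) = (0 2 8 7 5 3 10)(1 9 4) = [2, 9, 8, 10, 1, 3, 6, 5, 7, 4, 0]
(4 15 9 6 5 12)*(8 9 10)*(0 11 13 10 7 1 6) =[11, 6, 2, 3, 15, 12, 5, 1, 9, 0, 8, 13, 4, 10, 14, 7] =(0 11 13 10 8 9)(1 6 5 12 4 15 7)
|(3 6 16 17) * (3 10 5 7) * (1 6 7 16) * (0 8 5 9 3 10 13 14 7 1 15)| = 14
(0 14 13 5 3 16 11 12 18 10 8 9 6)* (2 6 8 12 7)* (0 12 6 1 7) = (0 14 13 5 3 16 11)(1 7 2)(6 12 18 10)(8 9) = [14, 7, 1, 16, 4, 3, 12, 2, 9, 8, 6, 0, 18, 5, 13, 15, 11, 17, 10]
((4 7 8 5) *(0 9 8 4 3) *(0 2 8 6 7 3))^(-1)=((0 9 6 7 4 3 2 8 5))^(-1)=(0 5 8 2 3 4 7 6 9)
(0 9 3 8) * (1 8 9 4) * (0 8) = (0 4 1)(3 9) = [4, 0, 2, 9, 1, 5, 6, 7, 8, 3]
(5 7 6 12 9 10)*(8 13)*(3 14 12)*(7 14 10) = (3 10 5 14 12 9 7 6)(8 13) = [0, 1, 2, 10, 4, 14, 3, 6, 13, 7, 5, 11, 9, 8, 12]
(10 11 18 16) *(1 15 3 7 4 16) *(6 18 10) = [0, 15, 2, 7, 16, 5, 18, 4, 8, 9, 11, 10, 12, 13, 14, 3, 6, 17, 1] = (1 15 3 7 4 16 6 18)(10 11)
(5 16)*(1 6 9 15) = (1 6 9 15)(5 16) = [0, 6, 2, 3, 4, 16, 9, 7, 8, 15, 10, 11, 12, 13, 14, 1, 5]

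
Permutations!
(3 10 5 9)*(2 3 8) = [0, 1, 3, 10, 4, 9, 6, 7, 2, 8, 5] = (2 3 10 5 9 8)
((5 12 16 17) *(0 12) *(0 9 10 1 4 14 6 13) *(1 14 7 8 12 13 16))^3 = (0 13)(1 8 4 12 7)(5 14 17 10 16 9 6)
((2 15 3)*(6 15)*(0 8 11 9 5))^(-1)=(0 5 9 11 8)(2 3 15 6)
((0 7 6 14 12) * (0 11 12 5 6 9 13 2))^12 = (14)(0 9 2 7 13) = ((0 7 9 13 2)(5 6 14)(11 12))^12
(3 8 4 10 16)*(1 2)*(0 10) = (0 10 16 3 8 4)(1 2) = [10, 2, 1, 8, 0, 5, 6, 7, 4, 9, 16, 11, 12, 13, 14, 15, 3]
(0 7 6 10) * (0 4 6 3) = [7, 1, 2, 0, 6, 5, 10, 3, 8, 9, 4] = (0 7 3)(4 6 10)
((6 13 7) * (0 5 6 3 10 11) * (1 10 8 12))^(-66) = ((0 5 6 13 7 3 8 12 1 10 11))^(-66) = (13)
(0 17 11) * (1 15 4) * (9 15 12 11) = [17, 12, 2, 3, 1, 5, 6, 7, 8, 15, 10, 0, 11, 13, 14, 4, 16, 9] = (0 17 9 15 4 1 12 11)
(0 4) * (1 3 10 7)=(0 4)(1 3 10 7)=[4, 3, 2, 10, 0, 5, 6, 1, 8, 9, 7]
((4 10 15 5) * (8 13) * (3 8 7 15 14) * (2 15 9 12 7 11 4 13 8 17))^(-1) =(2 17 3 14 10 4 11 13 5 15)(7 12 9)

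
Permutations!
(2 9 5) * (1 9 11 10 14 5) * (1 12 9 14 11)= (1 14 5 2)(9 12)(10 11)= [0, 14, 1, 3, 4, 2, 6, 7, 8, 12, 11, 10, 9, 13, 5]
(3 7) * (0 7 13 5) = (0 7 3 13 5) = [7, 1, 2, 13, 4, 0, 6, 3, 8, 9, 10, 11, 12, 5]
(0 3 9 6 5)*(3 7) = (0 7 3 9 6 5) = [7, 1, 2, 9, 4, 0, 5, 3, 8, 6]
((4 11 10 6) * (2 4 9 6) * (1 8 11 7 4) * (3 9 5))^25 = (11)(3 9 6 5)(4 7)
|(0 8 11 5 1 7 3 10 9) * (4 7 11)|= |(0 8 4 7 3 10 9)(1 11 5)|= 21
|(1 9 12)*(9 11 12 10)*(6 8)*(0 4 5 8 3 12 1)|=|(0 4 5 8 6 3 12)(1 11)(9 10)|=14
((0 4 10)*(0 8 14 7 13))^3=((0 4 10 8 14 7 13))^3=(0 8 13 10 7 4 14)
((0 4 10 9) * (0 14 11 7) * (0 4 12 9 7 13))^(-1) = (0 13 11 14 9 12)(4 7 10)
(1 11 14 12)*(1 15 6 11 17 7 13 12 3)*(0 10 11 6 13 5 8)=(0 10 11 14 3 1 17 7 5 8)(12 15 13)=[10, 17, 2, 1, 4, 8, 6, 5, 0, 9, 11, 14, 15, 12, 3, 13, 16, 7]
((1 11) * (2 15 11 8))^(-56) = (1 11 15 2 8)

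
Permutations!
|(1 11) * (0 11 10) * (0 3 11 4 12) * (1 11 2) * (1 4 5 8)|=|(0 5 8 1 10 3 2 4 12)|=9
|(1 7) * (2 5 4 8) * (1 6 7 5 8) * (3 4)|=4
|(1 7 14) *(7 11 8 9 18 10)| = 8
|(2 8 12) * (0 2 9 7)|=|(0 2 8 12 9 7)|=6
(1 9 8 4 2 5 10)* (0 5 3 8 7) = (0 5 10 1 9 7)(2 3 8 4) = [5, 9, 3, 8, 2, 10, 6, 0, 4, 7, 1]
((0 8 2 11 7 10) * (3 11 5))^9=(0 8 2 5 3 11 7 10)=((0 8 2 5 3 11 7 10))^9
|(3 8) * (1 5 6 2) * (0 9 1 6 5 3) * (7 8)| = 6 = |(0 9 1 3 7 8)(2 6)|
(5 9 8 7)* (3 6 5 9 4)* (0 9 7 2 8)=[9, 1, 8, 6, 3, 4, 5, 7, 2, 0]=(0 9)(2 8)(3 6 5 4)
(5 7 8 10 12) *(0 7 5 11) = (0 7 8 10 12 11) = [7, 1, 2, 3, 4, 5, 6, 8, 10, 9, 12, 0, 11]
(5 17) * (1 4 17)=[0, 4, 2, 3, 17, 1, 6, 7, 8, 9, 10, 11, 12, 13, 14, 15, 16, 5]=(1 4 17 5)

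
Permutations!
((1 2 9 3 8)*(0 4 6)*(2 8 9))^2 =(9)(0 6 4) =((0 4 6)(1 8)(3 9))^2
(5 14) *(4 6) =(4 6)(5 14) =[0, 1, 2, 3, 6, 14, 4, 7, 8, 9, 10, 11, 12, 13, 5]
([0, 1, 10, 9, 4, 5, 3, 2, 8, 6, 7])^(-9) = (10)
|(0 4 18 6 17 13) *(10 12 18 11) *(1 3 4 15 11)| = 9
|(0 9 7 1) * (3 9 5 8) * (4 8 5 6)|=|(0 6 4 8 3 9 7 1)|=8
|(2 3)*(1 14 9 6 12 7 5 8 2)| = 10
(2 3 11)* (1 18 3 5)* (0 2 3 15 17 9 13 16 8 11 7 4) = [2, 18, 5, 7, 0, 1, 6, 4, 11, 13, 10, 3, 12, 16, 14, 17, 8, 9, 15] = (0 2 5 1 18 15 17 9 13 16 8 11 3 7 4)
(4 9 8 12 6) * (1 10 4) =[0, 10, 2, 3, 9, 5, 1, 7, 12, 8, 4, 11, 6] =(1 10 4 9 8 12 6)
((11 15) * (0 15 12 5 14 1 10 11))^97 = (0 15)(1 10 11 12 5 14)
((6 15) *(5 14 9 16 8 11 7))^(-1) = (5 7 11 8 16 9 14)(6 15)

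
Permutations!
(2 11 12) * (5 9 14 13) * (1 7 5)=(1 7 5 9 14 13)(2 11 12)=[0, 7, 11, 3, 4, 9, 6, 5, 8, 14, 10, 12, 2, 1, 13]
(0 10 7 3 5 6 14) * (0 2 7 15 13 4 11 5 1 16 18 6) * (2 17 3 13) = (0 10 15 2 7 13 4 11 5)(1 16 18 6 14 17 3) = [10, 16, 7, 1, 11, 0, 14, 13, 8, 9, 15, 5, 12, 4, 17, 2, 18, 3, 6]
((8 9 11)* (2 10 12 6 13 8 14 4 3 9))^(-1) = ((2 10 12 6 13 8)(3 9 11 14 4))^(-1) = (2 8 13 6 12 10)(3 4 14 11 9)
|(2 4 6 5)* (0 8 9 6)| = 7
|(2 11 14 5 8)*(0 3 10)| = |(0 3 10)(2 11 14 5 8)| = 15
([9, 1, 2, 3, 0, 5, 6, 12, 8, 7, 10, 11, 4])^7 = (0 7 4 9 12)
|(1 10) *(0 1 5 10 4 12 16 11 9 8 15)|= |(0 1 4 12 16 11 9 8 15)(5 10)|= 18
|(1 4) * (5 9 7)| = |(1 4)(5 9 7)| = 6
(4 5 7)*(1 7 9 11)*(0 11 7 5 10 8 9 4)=[11, 5, 2, 3, 10, 4, 6, 0, 9, 7, 8, 1]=(0 11 1 5 4 10 8 9 7)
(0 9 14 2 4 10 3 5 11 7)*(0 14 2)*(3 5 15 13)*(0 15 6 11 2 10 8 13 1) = (0 9 10 5 2 4 8 13 3 6 11 7 14 15 1) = [9, 0, 4, 6, 8, 2, 11, 14, 13, 10, 5, 7, 12, 3, 15, 1]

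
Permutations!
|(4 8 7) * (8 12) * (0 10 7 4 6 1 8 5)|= |(0 10 7 6 1 8 4 12 5)|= 9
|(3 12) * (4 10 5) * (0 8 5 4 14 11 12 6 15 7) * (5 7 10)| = |(0 8 7)(3 6 15 10 4 5 14 11 12)| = 9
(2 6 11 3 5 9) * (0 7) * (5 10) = (0 7)(2 6 11 3 10 5 9) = [7, 1, 6, 10, 4, 9, 11, 0, 8, 2, 5, 3]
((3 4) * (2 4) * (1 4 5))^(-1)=(1 5 2 3 4)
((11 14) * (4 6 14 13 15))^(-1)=((4 6 14 11 13 15))^(-1)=(4 15 13 11 14 6)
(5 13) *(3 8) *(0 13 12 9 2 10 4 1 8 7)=(0 13 5 12 9 2 10 4 1 8 3 7)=[13, 8, 10, 7, 1, 12, 6, 0, 3, 2, 4, 11, 9, 5]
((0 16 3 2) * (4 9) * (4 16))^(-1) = (0 2 3 16 9 4) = ((0 4 9 16 3 2))^(-1)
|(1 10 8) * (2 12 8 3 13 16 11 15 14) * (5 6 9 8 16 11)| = |(1 10 3 13 11 15 14 2 12 16 5 6 9 8)| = 14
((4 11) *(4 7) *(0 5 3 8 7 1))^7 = (0 1 11 4 7 8 3 5)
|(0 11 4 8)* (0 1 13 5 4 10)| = |(0 11 10)(1 13 5 4 8)| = 15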